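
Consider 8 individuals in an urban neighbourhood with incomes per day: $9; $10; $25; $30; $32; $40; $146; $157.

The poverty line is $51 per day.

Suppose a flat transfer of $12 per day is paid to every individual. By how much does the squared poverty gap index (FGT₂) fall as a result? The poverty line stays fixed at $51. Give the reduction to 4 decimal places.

Before: below the line — $9, $10, $25, $30, $32, $40; squared poverty gap index (FGT₂) = 0.242407.
After the $12 transfer: below the line — $21, $22, $37, $42, $44; squared poverty gap index (FGT₂) = 0.099337.
Reduction = 0.242407 − 0.099337 = 0.1431.

0.1431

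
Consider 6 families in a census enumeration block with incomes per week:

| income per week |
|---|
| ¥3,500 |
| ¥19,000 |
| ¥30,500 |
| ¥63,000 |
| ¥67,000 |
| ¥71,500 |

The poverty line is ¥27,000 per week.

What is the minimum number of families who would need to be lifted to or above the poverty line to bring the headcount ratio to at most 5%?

2 of the 6 families are poor, so H = 2/6 = 0.333.
A headcount ratio of at most 5% allows at most ⌊0.05 × 6⌋ = 0 poor families.
So at least 2 − 0 = 2 must be lifted.

2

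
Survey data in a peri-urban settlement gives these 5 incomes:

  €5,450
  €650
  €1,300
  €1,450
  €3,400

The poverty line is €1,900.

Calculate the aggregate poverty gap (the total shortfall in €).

€2,300

Incomes under z: €650, €1,300, €1,450 (q = 3 of N = 5).
Individual gaps: 1900−650 = 1250; 1900−1300 = 600; 1900−1450 = 450.
Aggregate gap = €2,300.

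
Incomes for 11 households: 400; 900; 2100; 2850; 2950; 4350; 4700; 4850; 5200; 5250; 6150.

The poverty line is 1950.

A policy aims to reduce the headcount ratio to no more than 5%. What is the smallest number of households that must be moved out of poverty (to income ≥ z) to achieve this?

Currently q = 2 of N = 11 are below the line (H = 0.182).
A headcount ratio of at most 5% allows at most ⌊0.05 × 11⌋ = 0 poor households.
So at least 2 − 0 = 2 must be lifted.

2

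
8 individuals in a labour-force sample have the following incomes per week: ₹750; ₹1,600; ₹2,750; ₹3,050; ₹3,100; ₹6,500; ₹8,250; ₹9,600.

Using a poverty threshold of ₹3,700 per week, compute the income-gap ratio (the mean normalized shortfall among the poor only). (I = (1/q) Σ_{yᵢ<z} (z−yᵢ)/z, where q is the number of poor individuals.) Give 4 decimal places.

0.3919

Poor units: ₹750, ₹1,600, ₹2,750, ₹3,050, ₹3,100 (q = 5 of N = 8).
Relative gaps: 0.7973, 0.5676, 0.2568, 0.1757, 0.1622; sum = 1.959459.
I averages over the q = 5 poor units only: 1.959459 / 5 = 0.3919.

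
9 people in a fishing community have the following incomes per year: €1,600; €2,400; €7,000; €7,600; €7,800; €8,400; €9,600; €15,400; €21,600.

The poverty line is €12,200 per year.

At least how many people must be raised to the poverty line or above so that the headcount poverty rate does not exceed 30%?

5

7 of the 9 people are poor, so H = 7/9 = 0.778.
A headcount ratio of at most 30% allows at most ⌊0.30 × 9⌋ = 2 poor people.
So at least 7 − 2 = 5 must be lifted.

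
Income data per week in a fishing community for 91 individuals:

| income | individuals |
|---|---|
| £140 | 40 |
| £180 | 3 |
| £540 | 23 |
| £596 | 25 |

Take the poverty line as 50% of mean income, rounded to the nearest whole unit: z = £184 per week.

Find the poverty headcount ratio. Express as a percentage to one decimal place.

47.3%

43 of the 91 individuals have income below £184.
H = 43/91 = 47.3%.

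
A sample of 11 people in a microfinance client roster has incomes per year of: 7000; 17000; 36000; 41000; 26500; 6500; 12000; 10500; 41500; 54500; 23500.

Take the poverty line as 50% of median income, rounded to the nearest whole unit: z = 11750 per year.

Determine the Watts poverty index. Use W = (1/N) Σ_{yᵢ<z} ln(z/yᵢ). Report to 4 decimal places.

Below z: 6500, 7000, 10500 (q = 3 of N = 11).
ln(z/y) terms: ln(11750/6500) = 0.5921; ln(11750/7000) = 0.5179; ln(11750/10500) = 0.1125.
W = 1.222472 / 11 = 0.1111.

0.1111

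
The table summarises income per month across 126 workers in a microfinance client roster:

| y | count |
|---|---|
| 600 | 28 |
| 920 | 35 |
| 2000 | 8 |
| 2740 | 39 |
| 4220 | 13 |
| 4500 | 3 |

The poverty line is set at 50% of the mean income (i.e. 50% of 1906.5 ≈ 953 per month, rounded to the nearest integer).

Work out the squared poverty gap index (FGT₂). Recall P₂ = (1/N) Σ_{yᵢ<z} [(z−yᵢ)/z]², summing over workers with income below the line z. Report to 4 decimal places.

Incomes under z: 28×600, 35×920 (q = 63 of N = 126).
Shortfall ratios: (953−600)/953 = 0.3704 (×28); (953−920)/953 = 0.0346 (×35).
Squared: 0.1372 (×28); 0.0012 (×35).
Sum = 3.883651; P₂ = 3.883651 / 126 = 0.0308.

0.0308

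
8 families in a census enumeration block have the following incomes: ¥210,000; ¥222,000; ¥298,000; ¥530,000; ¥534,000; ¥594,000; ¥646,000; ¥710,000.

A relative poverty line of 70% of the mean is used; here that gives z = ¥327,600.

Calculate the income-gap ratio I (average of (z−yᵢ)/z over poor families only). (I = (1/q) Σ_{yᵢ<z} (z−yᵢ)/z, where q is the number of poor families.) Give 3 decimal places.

Poor units: ¥210,000, ¥222,000, ¥298,000 (q = 3 of N = 8).
Shortfall ratios (z−y)/z: 0.3590, 0.3223, 0.0904; sum = 0.771673.
The income-gap ratio divides by q (the poor only): 0.771673 / 3 = 0.257.

0.257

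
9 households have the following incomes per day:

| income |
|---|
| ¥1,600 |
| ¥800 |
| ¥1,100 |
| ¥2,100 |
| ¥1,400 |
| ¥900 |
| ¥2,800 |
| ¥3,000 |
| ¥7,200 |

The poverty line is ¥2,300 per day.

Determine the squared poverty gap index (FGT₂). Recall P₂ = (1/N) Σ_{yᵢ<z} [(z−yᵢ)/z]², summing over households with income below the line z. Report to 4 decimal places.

0.1468

Poor units: ¥800, ¥900, ¥1,100, ¥1,400, ¥1,600, ¥2,100 (q = 6 of N = 9).
Relative gaps: (2300−800)/2300 = 0.6522; (2300−900)/2300 = 0.6087; (2300−1100)/2300 = 0.5217; (2300−1400)/2300 = 0.3913; (2300−1600)/2300 = 0.3043; (2300−2100)/2300 = 0.0870.
Squared: 0.4253; 0.3705; 0.2722; 0.1531; 0.0926; 0.0076.
Sum = 1.321361; P₂ = 1.321361 / 9 = 0.1468.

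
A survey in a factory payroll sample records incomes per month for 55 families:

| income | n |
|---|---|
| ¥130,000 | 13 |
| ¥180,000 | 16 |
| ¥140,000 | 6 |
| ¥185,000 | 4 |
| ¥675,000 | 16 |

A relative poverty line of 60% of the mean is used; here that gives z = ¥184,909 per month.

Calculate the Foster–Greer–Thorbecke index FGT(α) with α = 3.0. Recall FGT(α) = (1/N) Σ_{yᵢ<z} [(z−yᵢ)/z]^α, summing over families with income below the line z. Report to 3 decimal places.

Below z: 13×¥130,000, 6×¥140,000, 16×¥180,000 (q = 35 of N = 55).
Relative gaps: (184909−130000)/184909 = 0.2970 (×13); (184909−140000)/184909 = 0.2429 (×6); (184909−180000)/184909 = 0.0265 (×16).
Raised to α = 3.0: 0.02619 (×13); 0.01433 (×6); 0.00002 (×16).
Sum = 0.426664; FGT(3.0) = 0.426664 / 55 = 0.008.

0.008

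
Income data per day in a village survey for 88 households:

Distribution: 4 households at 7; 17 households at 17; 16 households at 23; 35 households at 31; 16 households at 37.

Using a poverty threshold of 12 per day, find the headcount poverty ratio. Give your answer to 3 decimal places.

4 of the 88 households have income below 12.
H = 4/88 = 0.045.

0.045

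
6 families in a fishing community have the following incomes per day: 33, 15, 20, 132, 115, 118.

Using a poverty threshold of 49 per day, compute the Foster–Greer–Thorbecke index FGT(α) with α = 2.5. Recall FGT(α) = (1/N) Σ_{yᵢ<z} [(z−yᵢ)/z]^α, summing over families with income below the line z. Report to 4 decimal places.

Incomes under z: 15, 20, 33 (q = 3 of N = 6).
Shortfall ratios: (49−15)/49 = 0.6939; (49−20)/49 = 0.5918; (49−33)/49 = 0.3265.
Raised to α = 2.5: 0.40106; 0.26947; 0.06093.
Sum = 0.731451; FGT(2.5) = 0.731451 / 6 = 0.1219.

0.1219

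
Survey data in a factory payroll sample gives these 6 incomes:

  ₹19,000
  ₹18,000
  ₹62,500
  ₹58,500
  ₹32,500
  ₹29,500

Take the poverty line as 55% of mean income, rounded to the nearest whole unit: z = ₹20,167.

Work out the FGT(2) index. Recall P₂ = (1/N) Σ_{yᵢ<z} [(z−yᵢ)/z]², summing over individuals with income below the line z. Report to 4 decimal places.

Poor units: ₹18,000, ₹19,000 (q = 2 of N = 6).
Shortfall ratios: (20167−18000)/20167 = 0.1075; (20167−19000)/20167 = 0.0579.
Squared: 0.0115; 0.0033.
Sum = 0.014895; P₂ = 0.014895 / 6 = 0.0025.

0.0025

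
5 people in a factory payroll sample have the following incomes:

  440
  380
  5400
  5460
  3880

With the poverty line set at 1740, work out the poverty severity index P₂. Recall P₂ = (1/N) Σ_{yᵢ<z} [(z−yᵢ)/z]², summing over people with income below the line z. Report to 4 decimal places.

Below the line: 380, 440 (q = 2 of N = 5).
Gap ratios (z−y)/z: (1740−380)/1740 = 0.7816; (1740−440)/1740 = 0.7471.
Squared: 0.6109; 0.5582.
Sum = 1.169111; P₂ = 1.169111 / 5 = 0.2338.

0.2338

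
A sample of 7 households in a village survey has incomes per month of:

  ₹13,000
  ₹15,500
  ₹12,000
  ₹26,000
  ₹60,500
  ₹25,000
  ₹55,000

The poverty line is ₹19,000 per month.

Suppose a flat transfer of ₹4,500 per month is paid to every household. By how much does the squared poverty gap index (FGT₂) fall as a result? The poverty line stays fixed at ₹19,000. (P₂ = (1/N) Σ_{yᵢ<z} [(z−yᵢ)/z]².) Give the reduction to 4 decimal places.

Before: below the line — ₹12,000, ₹13,000, ₹15,500; squared poverty gap index (FGT₂) = 0.038484.
After the ₹4,500 transfer: below the line — ₹16,500, ₹17,500; squared poverty gap index (FGT₂) = 0.003364.
Reduction = 0.038484 − 0.003364 = 0.0351.

0.0351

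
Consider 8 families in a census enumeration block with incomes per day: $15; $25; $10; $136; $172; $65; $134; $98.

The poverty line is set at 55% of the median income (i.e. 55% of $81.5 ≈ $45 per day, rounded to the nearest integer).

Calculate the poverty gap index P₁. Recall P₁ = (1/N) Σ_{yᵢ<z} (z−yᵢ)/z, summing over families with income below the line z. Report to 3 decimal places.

Incomes under z: $10, $15, $25 (q = 3 of N = 8).
Gap ratios (z−y)/z: (45−10)/45 = 0.7778; (45−15)/45 = 0.6667; (45−25)/45 = 0.4444.
Σ = 1.888889. Dividing by the full population N = 8 gives P₁ = 0.236.

0.236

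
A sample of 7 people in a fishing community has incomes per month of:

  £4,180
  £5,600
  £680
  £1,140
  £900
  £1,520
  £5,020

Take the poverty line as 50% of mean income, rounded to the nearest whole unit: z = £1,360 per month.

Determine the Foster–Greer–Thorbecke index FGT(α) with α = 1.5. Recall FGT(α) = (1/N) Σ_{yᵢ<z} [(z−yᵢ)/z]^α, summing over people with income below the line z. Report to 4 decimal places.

Below z: £680, £900, £1,140 (q = 3 of N = 7).
Shortfall ratios: (1360−680)/1360 = 0.5000; (1360−900)/1360 = 0.3382; (1360−1140)/1360 = 0.1618.
Raised to α = 1.5: 0.35355; 0.19671; 0.06506.
Sum = 0.615326; FGT(1.5) = 0.615326 / 7 = 0.0879.

0.0879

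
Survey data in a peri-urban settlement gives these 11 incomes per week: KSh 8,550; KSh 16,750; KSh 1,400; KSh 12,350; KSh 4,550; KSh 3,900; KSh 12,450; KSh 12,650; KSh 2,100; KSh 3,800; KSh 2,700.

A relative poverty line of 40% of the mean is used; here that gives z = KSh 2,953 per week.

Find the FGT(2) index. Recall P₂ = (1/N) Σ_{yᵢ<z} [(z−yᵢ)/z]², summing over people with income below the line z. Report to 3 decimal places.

Below the line: KSh 1,400, KSh 2,100, KSh 2,700 (q = 3 of N = 11).
Gap ratios (z−y)/z: (2953−1400)/2953 = 0.5259; (2953−2100)/2953 = 0.2889; (2953−2700)/2953 = 0.0857.
Squared: 0.2766; 0.0834; 0.0073.
Sum = 0.367357; P₂ = 0.367357 / 11 = 0.033.

0.033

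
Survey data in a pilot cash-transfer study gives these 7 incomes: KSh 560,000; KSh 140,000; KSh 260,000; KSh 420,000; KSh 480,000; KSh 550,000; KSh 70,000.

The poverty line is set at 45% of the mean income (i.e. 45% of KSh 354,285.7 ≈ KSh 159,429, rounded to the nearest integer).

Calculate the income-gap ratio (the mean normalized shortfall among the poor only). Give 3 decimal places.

0.341

Poor units: KSh 70,000, KSh 140,000 (q = 2 of N = 7).
Relative gaps: 0.5609, 0.1219; sum = 0.682799.
The income-gap ratio divides by q (the poor only): 0.682799 / 2 = 0.341.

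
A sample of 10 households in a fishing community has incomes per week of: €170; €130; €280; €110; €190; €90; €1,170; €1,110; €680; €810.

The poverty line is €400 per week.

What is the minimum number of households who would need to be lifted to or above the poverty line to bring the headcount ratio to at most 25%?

4

6 of the 10 households are poor, so H = 6/10 = 0.600.
A headcount ratio of at most 25% allows at most ⌊0.25 × 10⌋ = 2 poor households.
So at least 6 − 2 = 4 must be lifted.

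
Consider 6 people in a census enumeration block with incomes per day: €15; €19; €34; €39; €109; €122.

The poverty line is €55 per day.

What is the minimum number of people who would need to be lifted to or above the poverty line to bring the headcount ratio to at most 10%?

4

4 of the 6 people are poor, so H = 4/6 = 0.667.
A headcount ratio of at most 10% allows at most ⌊0.10 × 6⌋ = 0 poor people.
So at least 4 − 0 = 4 must be lifted.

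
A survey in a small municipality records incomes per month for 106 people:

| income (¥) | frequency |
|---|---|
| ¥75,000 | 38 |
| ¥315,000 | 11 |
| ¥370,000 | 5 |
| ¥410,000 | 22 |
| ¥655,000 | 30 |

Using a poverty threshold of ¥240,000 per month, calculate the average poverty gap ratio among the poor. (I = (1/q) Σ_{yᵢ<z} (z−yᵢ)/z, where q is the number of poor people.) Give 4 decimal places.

Poor units: 38×¥75,000 (q = 38 of N = 106).
Relative gaps: 0.6875 (×38); sum = 26.125000.
The income-gap ratio divides by q (the poor only): 26.125000 / 38 = 0.6875.

0.6875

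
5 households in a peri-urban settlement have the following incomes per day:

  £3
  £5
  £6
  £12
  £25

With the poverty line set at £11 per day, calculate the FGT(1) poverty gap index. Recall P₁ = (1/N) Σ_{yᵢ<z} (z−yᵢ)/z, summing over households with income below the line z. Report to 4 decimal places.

Poor units: £3, £5, £6 (q = 3 of N = 5).
Normalized shortfalls: (11−3)/11 = 0.7273; (11−5)/11 = 0.5455; (11−6)/11 = 0.4545.
Sum of shortfalls = 1.727273; P₁ averages over all N: 1.727273 / 5 = 0.3455.

0.3455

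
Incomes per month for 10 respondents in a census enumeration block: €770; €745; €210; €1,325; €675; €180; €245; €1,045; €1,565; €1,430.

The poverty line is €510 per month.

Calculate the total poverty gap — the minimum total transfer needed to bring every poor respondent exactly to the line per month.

Incomes under z: €180, €210, €245 (q = 3 of N = 10).
Individual gaps: 510−180 = 330; 510−210 = 300; 510−245 = 265.
Aggregate gap = €895.

€895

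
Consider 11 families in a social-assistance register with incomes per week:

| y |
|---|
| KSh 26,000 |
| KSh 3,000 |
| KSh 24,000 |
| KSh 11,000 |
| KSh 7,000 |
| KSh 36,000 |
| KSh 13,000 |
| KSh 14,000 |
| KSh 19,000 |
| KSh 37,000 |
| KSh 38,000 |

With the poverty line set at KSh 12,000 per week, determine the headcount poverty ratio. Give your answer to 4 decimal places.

3 of the 11 families have income below KSh 12,000.
H = 3/11 = 0.2727.

0.2727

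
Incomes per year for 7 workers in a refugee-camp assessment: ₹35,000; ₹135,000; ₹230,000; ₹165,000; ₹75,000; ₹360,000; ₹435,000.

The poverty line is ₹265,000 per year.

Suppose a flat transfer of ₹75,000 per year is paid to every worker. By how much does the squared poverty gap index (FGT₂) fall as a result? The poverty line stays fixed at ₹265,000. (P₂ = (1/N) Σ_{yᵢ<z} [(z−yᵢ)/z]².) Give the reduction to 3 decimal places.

Before: below the line — ₹35,000, ₹75,000, ₹135,000, ₹165,000, ₹230,000; squared poverty gap index (FGT₂) = 0.23826.
After the ₹75,000 transfer: below the line — ₹110,000, ₹150,000, ₹210,000, ₹240,000; squared poverty gap index (FGT₂) = 0.08320.
Reduction = 0.23826 − 0.08320 = 0.155.

0.155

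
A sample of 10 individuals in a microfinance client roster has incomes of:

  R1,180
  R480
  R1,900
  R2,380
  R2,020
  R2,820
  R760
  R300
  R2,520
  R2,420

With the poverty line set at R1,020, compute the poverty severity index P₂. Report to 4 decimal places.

Incomes under z: R300, R480, R760 (q = 3 of N = 10).
Normalized shortfalls: (1020−300)/1020 = 0.7059; (1020−480)/1020 = 0.5294; (1020−760)/1020 = 0.2549.
Squared: 0.4983; 0.2803; 0.0650.
Sum = 0.843522; P₂ = 0.843522 / 10 = 0.0844.

0.0844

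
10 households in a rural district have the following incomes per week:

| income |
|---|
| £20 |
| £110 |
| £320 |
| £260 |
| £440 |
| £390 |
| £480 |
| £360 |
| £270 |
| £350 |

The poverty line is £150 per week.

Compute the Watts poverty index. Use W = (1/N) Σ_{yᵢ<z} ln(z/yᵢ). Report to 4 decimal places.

0.2325

Below z: £20, £110 (q = 2 of N = 10).
Log gaps: ln(150/20) = 2.0149; ln(150/110) = 0.3102.
W = 2.325058 / 10 = 0.2325.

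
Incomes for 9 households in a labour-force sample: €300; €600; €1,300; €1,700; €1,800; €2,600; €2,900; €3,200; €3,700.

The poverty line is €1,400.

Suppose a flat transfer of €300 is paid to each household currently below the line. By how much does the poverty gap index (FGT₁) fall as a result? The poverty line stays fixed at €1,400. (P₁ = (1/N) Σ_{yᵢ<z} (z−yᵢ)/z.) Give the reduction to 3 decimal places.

0.056

Before: below the line — €300, €600, €1,300; poverty gap index (FGT₁) = 0.15873.
After the €300 transfer: below the line — €600, €900; poverty gap index (FGT₁) = 0.10317.
Reduction = 0.15873 − 0.10317 = 0.056.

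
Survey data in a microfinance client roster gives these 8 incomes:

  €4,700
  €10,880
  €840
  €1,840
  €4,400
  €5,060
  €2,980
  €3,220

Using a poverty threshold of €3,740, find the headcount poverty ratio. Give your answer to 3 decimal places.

0.500

4 of the 8 respondents have income below €3,740.
H = 4/8 = 0.500.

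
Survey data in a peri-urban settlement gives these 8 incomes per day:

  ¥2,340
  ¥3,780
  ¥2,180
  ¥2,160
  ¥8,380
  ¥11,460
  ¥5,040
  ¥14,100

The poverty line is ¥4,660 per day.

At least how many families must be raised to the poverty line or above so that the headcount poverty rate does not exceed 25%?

2

4 of the 8 families are poor, so H = 4/8 = 0.500.
A headcount ratio of at most 25% allows at most ⌊0.25 × 8⌋ = 2 poor families.
So at least 4 − 2 = 2 must be lifted.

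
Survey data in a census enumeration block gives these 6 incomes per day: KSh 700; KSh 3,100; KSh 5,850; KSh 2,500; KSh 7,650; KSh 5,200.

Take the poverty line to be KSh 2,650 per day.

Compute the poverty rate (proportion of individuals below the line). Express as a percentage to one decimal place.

33.3%

2 of the 6 individuals have income below KSh 2,650.
H = 2/6 = 33.3%.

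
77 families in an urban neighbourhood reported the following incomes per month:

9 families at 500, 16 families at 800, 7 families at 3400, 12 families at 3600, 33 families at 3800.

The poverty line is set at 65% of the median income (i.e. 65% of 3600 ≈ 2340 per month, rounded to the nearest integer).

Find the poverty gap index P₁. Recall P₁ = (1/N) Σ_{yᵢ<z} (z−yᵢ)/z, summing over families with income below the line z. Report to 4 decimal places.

0.2287

Below z: 9×500, 16×800 (q = 25 of N = 77).
Relative gaps: (2340−500)/2340 = 0.7863 (×9); (2340−800)/2340 = 0.6581 (×16).
Sum of shortfalls = 17.606838; P₁ averages over all N: 17.606838 / 77 = 0.2287.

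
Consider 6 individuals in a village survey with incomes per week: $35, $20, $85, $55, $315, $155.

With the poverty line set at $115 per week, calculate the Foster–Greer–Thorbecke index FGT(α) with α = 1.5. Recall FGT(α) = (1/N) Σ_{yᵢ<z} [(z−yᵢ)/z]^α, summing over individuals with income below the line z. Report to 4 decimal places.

0.3069

Below the line: $20, $35, $55, $85 (q = 4 of N = 6).
Normalized shortfalls: (115−20)/115 = 0.8261; (115−35)/115 = 0.6957; (115−55)/115 = 0.5217; (115−85)/115 = 0.2609.
Raised to α = 1.5: 0.75082; 0.58021; 0.37686; 0.13324.
Sum = 1.841139; FGT(1.5) = 1.841139 / 6 = 0.3069.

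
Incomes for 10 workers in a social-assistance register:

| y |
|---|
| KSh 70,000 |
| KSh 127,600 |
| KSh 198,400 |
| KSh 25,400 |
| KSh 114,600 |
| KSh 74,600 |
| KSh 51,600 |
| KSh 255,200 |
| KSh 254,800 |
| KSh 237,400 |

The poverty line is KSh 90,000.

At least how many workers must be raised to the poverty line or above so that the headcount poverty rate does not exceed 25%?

2

4 of the 10 workers are poor, so H = 4/10 = 0.400.
A headcount ratio of at most 25% allows at most ⌊0.25 × 10⌋ = 2 poor workers.
So at least 4 − 2 = 2 must be lifted.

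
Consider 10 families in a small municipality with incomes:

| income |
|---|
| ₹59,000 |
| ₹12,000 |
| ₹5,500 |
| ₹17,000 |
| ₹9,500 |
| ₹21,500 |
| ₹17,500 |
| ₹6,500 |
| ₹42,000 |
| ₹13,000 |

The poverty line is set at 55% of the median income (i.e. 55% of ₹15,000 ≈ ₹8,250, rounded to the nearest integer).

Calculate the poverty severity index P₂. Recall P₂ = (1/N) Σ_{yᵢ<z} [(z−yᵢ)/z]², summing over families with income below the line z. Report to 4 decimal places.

Below the line: ₹5,500, ₹6,500 (q = 2 of N = 10).
Gap ratios (z−y)/z: (8250−5500)/8250 = 0.3333; (8250−6500)/8250 = 0.2121.
Squared: 0.1111; 0.0450.
Sum = 0.156107; P₂ = 0.156107 / 10 = 0.0156.

0.0156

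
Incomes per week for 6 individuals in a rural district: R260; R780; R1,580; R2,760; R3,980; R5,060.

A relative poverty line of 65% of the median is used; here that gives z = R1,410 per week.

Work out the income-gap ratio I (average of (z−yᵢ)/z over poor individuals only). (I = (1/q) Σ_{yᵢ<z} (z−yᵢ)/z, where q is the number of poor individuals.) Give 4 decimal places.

Poor units: R260, R780 (q = 2 of N = 6).
Shortfall ratios (z−y)/z: 0.8156, 0.4468; sum = 1.262411.
I averages over the q = 2 poor units only: 1.262411 / 2 = 0.6312.

0.6312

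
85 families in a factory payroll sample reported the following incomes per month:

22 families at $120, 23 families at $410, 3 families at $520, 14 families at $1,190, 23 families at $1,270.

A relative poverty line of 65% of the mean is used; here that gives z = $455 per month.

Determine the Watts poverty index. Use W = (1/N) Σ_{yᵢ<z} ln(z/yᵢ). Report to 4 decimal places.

0.3731

Below z: 22×$120, 23×$410 (q = 45 of N = 85).
Log gaps: ln(455/120) = 1.3328 (×22); ln(455/410) = 0.1041 (×23).
W = 31.716951 / 85 = 0.3731.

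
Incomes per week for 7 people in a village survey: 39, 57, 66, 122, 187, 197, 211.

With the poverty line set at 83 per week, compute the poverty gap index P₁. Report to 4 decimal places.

Incomes under z: 39, 57, 66 (q = 3 of N = 7).
Normalized shortfalls: (83−39)/83 = 0.5301; (83−57)/83 = 0.3133; (83−66)/83 = 0.2048.
Σ = 1.048193. Dividing by the full population N = 7 gives P₁ = 0.1497.

0.1497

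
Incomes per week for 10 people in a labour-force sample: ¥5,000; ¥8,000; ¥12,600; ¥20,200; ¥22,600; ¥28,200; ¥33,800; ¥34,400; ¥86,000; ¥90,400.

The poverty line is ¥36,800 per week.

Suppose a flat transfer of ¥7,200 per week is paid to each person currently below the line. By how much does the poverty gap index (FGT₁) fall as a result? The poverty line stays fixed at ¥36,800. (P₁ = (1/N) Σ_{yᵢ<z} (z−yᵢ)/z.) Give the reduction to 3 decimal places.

0.132

Before: below the line — ¥5,000, ¥8,000, ¥12,600, ¥20,200, ¥22,600, ¥28,200, ¥33,800, ¥34,400; poverty gap index (FGT₁) = 0.35217.
After the ¥7,200 transfer: below the line — ¥12,200, ¥15,200, ¥19,800, ¥27,400, ¥29,800, ¥35,400; poverty gap index (FGT₁) = 0.22011.
Reduction = 0.35217 − 0.22011 = 0.132.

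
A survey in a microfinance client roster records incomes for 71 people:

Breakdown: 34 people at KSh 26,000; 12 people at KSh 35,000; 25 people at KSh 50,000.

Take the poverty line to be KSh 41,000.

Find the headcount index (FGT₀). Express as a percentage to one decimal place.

46 of the 71 people have income below KSh 41,000.
H = 46/71 = 64.8%.

64.8%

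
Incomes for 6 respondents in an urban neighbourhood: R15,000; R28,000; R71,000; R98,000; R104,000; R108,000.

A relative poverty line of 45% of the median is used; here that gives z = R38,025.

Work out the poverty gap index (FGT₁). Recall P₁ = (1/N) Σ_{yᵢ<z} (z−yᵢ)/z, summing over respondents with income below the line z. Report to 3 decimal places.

Below z: R15,000, R28,000 (q = 2 of N = 6).
Gap ratios (z−y)/z: (38025−15000)/38025 = 0.6055; (38025−28000)/38025 = 0.2636.
Σ = 0.869165. Dividing by the full population N = 6 gives P₁ = 0.145.

0.145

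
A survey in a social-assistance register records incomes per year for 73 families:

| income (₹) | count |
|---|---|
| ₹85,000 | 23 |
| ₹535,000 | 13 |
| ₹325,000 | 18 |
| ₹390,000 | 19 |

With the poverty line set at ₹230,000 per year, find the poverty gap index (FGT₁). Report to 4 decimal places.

Below the line: 23×₹85,000 (q = 23 of N = 73).
Relative gaps: (230000−85000)/230000 = 0.6304 (×23).
Sum of shortfalls = 14.500000; P₁ averages over all N: 14.500000 / 73 = 0.1986.

0.1986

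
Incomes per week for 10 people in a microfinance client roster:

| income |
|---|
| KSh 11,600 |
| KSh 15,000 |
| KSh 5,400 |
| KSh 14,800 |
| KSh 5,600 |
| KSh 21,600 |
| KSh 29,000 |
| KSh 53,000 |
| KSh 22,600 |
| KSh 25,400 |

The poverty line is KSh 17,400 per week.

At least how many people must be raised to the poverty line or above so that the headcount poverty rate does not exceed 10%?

5 of the 10 people are poor, so H = 5/10 = 0.500.
A headcount ratio of at most 10% allows at most ⌊0.10 × 10⌋ = 1 poor people.
So at least 5 − 1 = 4 must be lifted.

4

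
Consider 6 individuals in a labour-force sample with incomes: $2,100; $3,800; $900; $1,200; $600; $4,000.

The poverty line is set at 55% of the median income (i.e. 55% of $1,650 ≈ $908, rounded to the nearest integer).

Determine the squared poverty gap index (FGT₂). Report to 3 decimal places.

Incomes under z: $600, $900 (q = 2 of N = 6).
Relative gaps: (908−600)/908 = 0.3392; (908−900)/908 = 0.0088.
Squared: 0.1151; 0.0001.
Sum = 0.115139; P₂ = 0.115139 / 6 = 0.019.

0.019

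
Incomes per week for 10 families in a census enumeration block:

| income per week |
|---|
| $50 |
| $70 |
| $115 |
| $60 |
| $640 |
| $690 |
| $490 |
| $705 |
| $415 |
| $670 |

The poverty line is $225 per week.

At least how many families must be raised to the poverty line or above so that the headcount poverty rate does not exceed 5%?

4

Currently q = 4 of N = 10 are below the line (H = 0.400).
A headcount ratio of at most 5% allows at most ⌊0.05 × 10⌋ = 0 poor families.
So at least 4 − 0 = 4 must be lifted.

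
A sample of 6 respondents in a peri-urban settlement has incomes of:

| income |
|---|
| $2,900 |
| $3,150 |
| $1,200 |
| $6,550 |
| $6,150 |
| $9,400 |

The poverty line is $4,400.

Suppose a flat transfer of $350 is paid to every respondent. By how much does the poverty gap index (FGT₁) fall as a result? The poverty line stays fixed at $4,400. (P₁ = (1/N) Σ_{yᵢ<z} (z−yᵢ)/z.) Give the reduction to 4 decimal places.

Before: below the line — $1,200, $2,900, $3,150; poverty gap index (FGT₁) = 0.225379.
After the $350 transfer: below the line — $1,550, $3,250, $3,500; poverty gap index (FGT₁) = 0.185606.
Reduction = 0.225379 − 0.185606 = 0.0398.

0.0398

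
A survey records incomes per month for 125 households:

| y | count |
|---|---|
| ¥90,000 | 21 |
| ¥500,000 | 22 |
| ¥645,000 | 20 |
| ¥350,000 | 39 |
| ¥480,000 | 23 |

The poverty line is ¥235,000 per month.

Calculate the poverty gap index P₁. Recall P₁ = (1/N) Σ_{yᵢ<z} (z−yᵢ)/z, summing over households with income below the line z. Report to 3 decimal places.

0.104

Poor units: 21×¥90,000 (q = 21 of N = 125).
Normalized shortfalls: (235000−90000)/235000 = 0.6170 (×21).
Sum of shortfalls = 12.957447; P₁ averages over all N: 12.957447 / 125 = 0.104.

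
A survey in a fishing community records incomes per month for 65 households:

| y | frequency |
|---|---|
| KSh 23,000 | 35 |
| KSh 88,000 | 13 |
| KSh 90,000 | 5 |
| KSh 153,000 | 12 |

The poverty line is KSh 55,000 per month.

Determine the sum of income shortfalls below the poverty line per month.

KSh 1,120,000

Below the line: 35×KSh 23,000 (q = 35 of N = 65).
Individual gaps: 35×(55000−23000) = 1120000.
Aggregate gap = KSh 1,120,000.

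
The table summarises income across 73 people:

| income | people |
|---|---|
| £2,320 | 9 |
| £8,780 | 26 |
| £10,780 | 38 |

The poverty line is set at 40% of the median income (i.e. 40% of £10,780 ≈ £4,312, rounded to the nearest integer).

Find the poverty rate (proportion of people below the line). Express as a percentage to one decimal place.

9 of the 73 people have income below £4,312.
H = 9/73 = 12.3%.

12.3%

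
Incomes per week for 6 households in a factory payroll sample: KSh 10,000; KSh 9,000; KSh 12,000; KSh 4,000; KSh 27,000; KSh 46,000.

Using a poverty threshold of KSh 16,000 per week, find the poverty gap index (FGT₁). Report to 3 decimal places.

Below the line: KSh 4,000, KSh 9,000, KSh 10,000, KSh 12,000 (q = 4 of N = 6).
Shortfall ratios: (16000−4000)/16000 = 0.7500; (16000−9000)/16000 = 0.4375; (16000−10000)/16000 = 0.3750; (16000−12000)/16000 = 0.2500.
Σ = 1.812500. Dividing by the full population N = 6 gives P₁ = 0.302.

0.302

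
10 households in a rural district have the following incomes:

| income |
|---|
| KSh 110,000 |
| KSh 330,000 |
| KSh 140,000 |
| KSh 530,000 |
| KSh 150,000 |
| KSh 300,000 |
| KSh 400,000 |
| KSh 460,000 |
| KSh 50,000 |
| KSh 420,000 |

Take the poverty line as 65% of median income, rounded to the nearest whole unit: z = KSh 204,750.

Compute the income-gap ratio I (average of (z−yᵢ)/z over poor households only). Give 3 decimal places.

Below the line: KSh 50,000, KSh 110,000, KSh 140,000, KSh 150,000 (q = 4 of N = 10).
Shortfall ratios (z−y)/z: 0.7558, 0.4628, 0.3162, 0.2674; sum = 1.802198.
I averages over the q = 4 poor units only: 1.802198 / 4 = 0.451.

0.451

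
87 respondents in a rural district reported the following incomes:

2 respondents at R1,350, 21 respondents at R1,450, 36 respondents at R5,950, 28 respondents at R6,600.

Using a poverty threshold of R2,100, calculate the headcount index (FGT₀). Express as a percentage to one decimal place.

23 of the 87 respondents have income below R2,100.
H = 23/87 = 26.4%.

26.4%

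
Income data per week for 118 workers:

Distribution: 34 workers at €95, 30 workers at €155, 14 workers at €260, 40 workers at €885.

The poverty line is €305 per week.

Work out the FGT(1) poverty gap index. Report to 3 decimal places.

Incomes under z: 34×€95, 30×€155, 14×€260 (q = 78 of N = 118).
Gap ratios (z−y)/z: (305−95)/305 = 0.6885 (×34); (305−155)/305 = 0.4918 (×30); (305−260)/305 = 0.1475 (×14).
Sum of shortfalls = 40.229508; P₁ averages over all N: 40.229508 / 118 = 0.341.

0.341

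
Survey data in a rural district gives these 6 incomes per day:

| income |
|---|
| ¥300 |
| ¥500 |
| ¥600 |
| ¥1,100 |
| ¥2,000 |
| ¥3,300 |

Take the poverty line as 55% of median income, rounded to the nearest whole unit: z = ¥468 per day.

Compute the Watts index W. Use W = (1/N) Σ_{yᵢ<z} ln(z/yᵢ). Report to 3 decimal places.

0.074

Poor units: ¥300 (q = 1 of N = 6).
Log shortfalls: ln(468/300) = 0.4447.
W = 0.444686 / 6 = 0.074.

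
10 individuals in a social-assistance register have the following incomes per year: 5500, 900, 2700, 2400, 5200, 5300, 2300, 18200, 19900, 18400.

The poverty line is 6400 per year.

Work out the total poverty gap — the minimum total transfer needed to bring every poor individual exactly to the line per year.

20500

Below z: 900, 2300, 2400, 2700, 5200, 5300, 5500 (q = 7 of N = 10).
Individual gaps: 6400−900 = 5500; 6400−2300 = 4100; 6400−2400 = 4000; 6400−2700 = 3700; 6400−5200 = 1200; 6400−5300 = 1100; 6400−5500 = 900.
Aggregate gap = 20500.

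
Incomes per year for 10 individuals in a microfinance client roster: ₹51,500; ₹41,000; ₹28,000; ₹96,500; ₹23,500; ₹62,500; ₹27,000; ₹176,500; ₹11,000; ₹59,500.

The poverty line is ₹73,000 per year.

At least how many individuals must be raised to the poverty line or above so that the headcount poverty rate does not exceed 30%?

5

8 of the 10 individuals are poor, so H = 8/10 = 0.800.
A headcount ratio of at most 30% allows at most ⌊0.30 × 10⌋ = 3 poor individuals.
So at least 8 − 3 = 5 must be lifted.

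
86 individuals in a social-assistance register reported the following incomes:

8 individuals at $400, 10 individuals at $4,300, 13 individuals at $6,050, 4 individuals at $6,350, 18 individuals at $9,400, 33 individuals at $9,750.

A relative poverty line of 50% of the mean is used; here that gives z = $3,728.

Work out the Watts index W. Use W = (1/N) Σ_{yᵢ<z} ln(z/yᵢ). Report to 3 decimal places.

0.208

Below the line: 8×$400 (q = 8 of N = 86).
Log gaps: ln(3728/400) = 2.2322 (×8).
W = 17.857301 / 86 = 0.208.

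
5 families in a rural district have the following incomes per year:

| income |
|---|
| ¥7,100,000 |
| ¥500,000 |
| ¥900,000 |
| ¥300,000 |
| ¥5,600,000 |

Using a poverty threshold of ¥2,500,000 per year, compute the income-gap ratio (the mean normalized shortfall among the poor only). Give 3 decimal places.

0.773

Below z: ¥300,000, ¥500,000, ¥900,000 (q = 3 of N = 5).
Shortfall ratios (z−y)/z: 0.8800, 0.8000, 0.6400; sum = 2.320000.
I averages over the q = 3 poor units only: 2.320000 / 3 = 0.773.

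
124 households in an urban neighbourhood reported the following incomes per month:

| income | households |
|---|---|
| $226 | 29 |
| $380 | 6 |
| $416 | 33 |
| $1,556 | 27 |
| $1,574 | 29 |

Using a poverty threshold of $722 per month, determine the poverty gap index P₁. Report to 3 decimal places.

Poor units: 29×$226, 6×$380, 33×$416 (q = 68 of N = 124).
Relative gaps: (722−226)/722 = 0.6870 (×29); (722−380)/722 = 0.4737 (×6); (722−416)/722 = 0.4238 (×33).
Sum of shortfalls = 36.750693; P₁ averages over all N: 36.750693 / 124 = 0.296.

0.296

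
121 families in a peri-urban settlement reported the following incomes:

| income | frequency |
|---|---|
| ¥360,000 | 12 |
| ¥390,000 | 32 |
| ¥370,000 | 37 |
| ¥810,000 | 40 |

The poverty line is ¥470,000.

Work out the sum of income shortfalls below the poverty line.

¥7,580,000

Below the line: 12×¥360,000, 37×¥370,000, 32×¥390,000 (q = 81 of N = 121).
Individual gaps: 12×(470000−360000) = 1320000; 37×(470000−370000) = 3700000; 32×(470000−390000) = 2560000.
Aggregate gap = ¥7,580,000.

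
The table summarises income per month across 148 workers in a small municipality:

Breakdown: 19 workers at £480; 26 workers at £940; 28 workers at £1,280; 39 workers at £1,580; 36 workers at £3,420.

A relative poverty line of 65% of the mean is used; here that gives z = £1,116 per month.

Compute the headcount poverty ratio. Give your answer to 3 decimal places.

45 of the 148 workers have income below £1,116.
H = 45/148 = 0.304.

0.304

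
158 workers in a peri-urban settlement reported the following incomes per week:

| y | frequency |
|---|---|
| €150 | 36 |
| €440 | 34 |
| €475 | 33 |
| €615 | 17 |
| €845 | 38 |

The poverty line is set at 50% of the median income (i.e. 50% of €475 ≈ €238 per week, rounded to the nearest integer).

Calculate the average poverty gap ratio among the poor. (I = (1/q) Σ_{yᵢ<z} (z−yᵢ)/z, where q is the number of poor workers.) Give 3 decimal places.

Below z: 36×€150 (q = 36 of N = 158).
Shortfall ratios (z−y)/z: 0.3697 (×36); sum = 13.310924.
The income-gap ratio divides by q (the poor only): 13.310924 / 36 = 0.370.

0.370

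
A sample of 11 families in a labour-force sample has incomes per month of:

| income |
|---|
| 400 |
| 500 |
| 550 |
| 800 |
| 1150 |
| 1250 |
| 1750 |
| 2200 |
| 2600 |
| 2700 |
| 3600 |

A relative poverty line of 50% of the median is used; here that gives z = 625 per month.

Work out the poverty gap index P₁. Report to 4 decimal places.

0.0618

Poor units: 400, 500, 550 (q = 3 of N = 11).
Normalized shortfalls: (625−400)/625 = 0.3600; (625−500)/625 = 0.2000; (625−550)/625 = 0.1200.
Σ = 0.680000. Dividing by the full population N = 11 gives P₁ = 0.0618.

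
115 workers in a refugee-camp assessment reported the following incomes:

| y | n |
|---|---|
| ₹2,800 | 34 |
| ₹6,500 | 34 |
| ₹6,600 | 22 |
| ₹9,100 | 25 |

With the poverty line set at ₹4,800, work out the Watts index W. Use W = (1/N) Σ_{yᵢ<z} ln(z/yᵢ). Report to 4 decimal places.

Below the line: 34×₹2,800 (q = 34 of N = 115).
Log gaps: ln(4800/2800) = 0.5390 (×34).
W = 18.325881 / 115 = 0.1594.

0.1594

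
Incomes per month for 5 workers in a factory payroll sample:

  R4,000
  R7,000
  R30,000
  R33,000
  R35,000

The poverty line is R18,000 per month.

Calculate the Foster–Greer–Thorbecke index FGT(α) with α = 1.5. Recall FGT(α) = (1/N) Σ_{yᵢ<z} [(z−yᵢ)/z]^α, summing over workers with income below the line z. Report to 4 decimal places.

Below z: R4,000, R7,000 (q = 2 of N = 5).
Shortfall ratios: (18000−4000)/18000 = 0.7778; (18000−7000)/18000 = 0.6111.
Raised to α = 1.5: 0.68594; 0.47773.
Sum = 1.163663; FGT(1.5) = 1.163663 / 5 = 0.2327.

0.2327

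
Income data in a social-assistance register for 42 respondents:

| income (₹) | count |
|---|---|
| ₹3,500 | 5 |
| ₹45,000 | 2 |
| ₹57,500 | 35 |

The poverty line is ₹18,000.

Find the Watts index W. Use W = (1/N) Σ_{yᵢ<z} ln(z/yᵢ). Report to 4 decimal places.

Below the line: 5×₹3,500 (q = 5 of N = 42).
ln(z/y) terms: ln(18000/3500) = 1.6376 (×5).
W = 8.188044 / 42 = 0.1950.

0.1950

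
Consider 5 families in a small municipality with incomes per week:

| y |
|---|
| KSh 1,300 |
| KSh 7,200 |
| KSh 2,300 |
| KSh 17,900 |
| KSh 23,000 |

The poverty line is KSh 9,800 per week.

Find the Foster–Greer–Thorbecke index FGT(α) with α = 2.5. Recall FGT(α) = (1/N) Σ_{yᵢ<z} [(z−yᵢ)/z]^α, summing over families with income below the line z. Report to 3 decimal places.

Poor units: KSh 1,300, KSh 2,300, KSh 7,200 (q = 3 of N = 5).
Normalized shortfalls: (9800−1300)/9800 = 0.8673; (9800−2300)/9800 = 0.7653; (9800−7200)/9800 = 0.2653.
Raised to α = 2.5: 0.70062; 0.51238; 0.03626.
Sum = 1.249249; FGT(2.5) = 1.249249 / 5 = 0.250.

0.250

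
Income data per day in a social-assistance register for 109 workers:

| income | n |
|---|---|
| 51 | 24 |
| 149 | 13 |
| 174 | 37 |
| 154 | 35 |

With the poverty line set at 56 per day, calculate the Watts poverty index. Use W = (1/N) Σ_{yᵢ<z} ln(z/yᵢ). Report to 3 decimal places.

Below z: 24×51 (q = 24 of N = 109).
Log gaps: ln(56/51) = 0.0935 (×24).
W = 2.244625 / 109 = 0.021.

0.021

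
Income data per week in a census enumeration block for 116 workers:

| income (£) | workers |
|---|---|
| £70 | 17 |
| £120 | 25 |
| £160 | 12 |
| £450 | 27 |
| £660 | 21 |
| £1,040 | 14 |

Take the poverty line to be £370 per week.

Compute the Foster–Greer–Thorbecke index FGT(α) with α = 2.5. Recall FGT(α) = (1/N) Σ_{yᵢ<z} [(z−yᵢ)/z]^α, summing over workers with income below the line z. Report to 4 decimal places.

Below the line: 17×£70, 25×£120, 12×£160 (q = 54 of N = 116).
Relative gaps: (370−70)/370 = 0.8108 (×17); (370−120)/370 = 0.6757 (×25); (370−160)/370 = 0.5676 (×12).
Raised to α = 2.5: 0.59197 (×17); 0.37527 (×25); 0.24269 (×12).
Sum = 22.357487; FGT(2.5) = 22.357487 / 116 = 0.1927.

0.1927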